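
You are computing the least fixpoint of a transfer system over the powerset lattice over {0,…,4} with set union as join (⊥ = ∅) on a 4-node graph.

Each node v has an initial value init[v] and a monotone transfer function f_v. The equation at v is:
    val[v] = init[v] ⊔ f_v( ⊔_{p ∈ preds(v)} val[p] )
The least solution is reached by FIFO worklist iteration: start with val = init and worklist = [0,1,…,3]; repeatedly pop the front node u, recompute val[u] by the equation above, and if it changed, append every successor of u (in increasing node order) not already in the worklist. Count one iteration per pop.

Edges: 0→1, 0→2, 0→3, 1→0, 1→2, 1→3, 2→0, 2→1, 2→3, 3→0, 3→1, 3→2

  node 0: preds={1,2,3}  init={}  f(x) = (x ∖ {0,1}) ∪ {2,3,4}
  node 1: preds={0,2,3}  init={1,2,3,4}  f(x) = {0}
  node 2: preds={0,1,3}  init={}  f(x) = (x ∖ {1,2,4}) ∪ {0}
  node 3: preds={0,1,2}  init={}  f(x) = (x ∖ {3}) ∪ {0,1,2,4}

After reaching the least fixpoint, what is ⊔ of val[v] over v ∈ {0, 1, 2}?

Worklist (7 pops):
  #1 pop 0: in={1,2,3,4} → {2,3,4} (was {}); enqueue []
  #2 pop 1: in={2,3,4} → {0,1,2,3,4} (was {1,2,3,4}); enqueue [0]
  #3 pop 2: in={0,1,2,3,4} → {0,3} (was {}); enqueue [1]
  #4 pop 3: in={0,1,2,3,4} → {0,1,2,4} (was {}); enqueue [2]
  #5 pop 0: in={0,1,2,3,4} → {2,3,4} (no change)
  #6 pop 1: in={0,1,2,3,4} → {0,1,2,3,4} (no change)
  #7 pop 2: in={0,1,2,3,4} → {0,3} (no change)

Fixpoint:
  val[0] = {2,3,4}
  val[1] = {0,1,2,3,4}
  val[2] = {0,3}
  val[3] = {0,1,2,4}

{0,1,2,3,4}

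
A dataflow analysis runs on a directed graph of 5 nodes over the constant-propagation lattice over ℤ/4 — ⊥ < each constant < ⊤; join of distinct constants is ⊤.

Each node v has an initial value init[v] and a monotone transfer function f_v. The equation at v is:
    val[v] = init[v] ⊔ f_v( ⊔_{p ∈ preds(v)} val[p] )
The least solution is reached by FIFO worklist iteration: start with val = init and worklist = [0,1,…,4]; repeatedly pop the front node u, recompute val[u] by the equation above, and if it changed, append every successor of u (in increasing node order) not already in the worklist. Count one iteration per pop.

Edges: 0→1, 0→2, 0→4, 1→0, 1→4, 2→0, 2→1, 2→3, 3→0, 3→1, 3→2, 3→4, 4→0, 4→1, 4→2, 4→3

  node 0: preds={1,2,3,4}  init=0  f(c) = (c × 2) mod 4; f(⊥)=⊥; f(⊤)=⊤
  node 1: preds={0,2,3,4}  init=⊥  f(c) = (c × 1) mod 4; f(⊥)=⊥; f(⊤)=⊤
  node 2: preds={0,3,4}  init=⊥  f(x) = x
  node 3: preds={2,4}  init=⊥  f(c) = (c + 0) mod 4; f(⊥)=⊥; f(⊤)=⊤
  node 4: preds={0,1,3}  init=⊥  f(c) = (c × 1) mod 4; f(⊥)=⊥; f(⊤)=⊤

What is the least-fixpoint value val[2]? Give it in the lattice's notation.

Iteration log — 9 steps:
  step 1. node 0  ⊔preds=⊥  new=0  stable
  step 2. node 1  ⊔preds=0  new=0  old=⊥  +wl: 0
  step 3. node 2  ⊔preds=0  new=0  old=⊥  +wl: 1
  step 4. node 3  ⊔preds=0  new=0  old=⊥  +wl: 2
  step 5. node 4  ⊔preds=0  new=0  old=⊥  +wl: 3
  step 6. node 0  ⊔preds=0  new=0  stable
  step 7. node 1  ⊔preds=0  new=0  stable
  step 8. node 2  ⊔preds=0  new=0  stable
  step 9. node 3  ⊔preds=0  new=0  stable

Least fixpoint reached:
  node 0: 0
  node 1: 0
  node 2: 0
  node 3: 0
  node 4: 0

0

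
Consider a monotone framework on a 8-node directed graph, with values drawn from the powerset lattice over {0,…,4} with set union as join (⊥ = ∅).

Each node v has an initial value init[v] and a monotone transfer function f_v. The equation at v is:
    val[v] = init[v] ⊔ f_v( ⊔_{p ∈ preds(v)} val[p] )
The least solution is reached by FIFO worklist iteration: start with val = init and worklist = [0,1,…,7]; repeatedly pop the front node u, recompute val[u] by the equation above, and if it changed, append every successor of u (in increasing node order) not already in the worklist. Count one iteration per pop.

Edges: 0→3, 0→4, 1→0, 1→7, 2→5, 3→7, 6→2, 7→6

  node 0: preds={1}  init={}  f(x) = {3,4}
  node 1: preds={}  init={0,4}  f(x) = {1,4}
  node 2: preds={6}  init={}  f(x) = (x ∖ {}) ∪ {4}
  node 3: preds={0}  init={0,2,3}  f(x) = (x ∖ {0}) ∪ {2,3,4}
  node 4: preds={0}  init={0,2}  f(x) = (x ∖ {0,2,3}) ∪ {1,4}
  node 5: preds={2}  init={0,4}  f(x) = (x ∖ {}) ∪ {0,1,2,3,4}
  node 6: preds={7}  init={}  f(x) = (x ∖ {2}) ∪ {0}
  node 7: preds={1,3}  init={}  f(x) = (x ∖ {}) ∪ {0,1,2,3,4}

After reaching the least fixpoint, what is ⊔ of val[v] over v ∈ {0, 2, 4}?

Trace (14 dequeues):
  [1] u=0 | in {0,4} | out {3,4} | prev {} | push {}
  [2] u=1 | in {} | out {0,1,4} | prev {0,4} | push {0}
  [3] u=2 | in {} | out {4} | prev {} | push {}
  [4] u=3 | in {3,4} | out {0,2,3,4} | prev {0,2,3} | push {}
  [5] u=4 | in {3,4} | out {0,1,2,4} | prev {0,2} | push {}
  [6] u=5 | in {4} | out {0,1,2,3,4} | prev {0,4} | push {}
  [7] u=6 | in {} | out {0} | prev {} | push {2}
  [8] u=7 | in {0,1,2,3,4} | out {0,1,2,3,4} | prev {} | push {6}
  [9] u=0 | in {0,1,4} | out {3,4} | ==
  [10] u=2 | in {0} | out {0,4} | prev {4} | push {5}
  [11] u=6 | in {0,1,2,3,4} | out {0,1,3,4} | prev {0} | push {2}
  [12] u=5 | in {0,4} | out {0,1,2,3,4} | ==
  [13] u=2 | in {0,1,3,4} | out {0,1,3,4} | prev {0,4} | push {5}
  [14] u=5 | in {0,1,3,4} | out {0,1,2,3,4} | ==

Converged values:
  [0] {3,4}
  [1] {0,1,4}
  [2] {0,1,3,4}
  [3] {0,2,3,4}
  [4] {0,1,2,4}
  [5] {0,1,2,3,4}
  [6] {0,1,3,4}
  [7] {0,1,2,3,4}

{0,1,2,3,4}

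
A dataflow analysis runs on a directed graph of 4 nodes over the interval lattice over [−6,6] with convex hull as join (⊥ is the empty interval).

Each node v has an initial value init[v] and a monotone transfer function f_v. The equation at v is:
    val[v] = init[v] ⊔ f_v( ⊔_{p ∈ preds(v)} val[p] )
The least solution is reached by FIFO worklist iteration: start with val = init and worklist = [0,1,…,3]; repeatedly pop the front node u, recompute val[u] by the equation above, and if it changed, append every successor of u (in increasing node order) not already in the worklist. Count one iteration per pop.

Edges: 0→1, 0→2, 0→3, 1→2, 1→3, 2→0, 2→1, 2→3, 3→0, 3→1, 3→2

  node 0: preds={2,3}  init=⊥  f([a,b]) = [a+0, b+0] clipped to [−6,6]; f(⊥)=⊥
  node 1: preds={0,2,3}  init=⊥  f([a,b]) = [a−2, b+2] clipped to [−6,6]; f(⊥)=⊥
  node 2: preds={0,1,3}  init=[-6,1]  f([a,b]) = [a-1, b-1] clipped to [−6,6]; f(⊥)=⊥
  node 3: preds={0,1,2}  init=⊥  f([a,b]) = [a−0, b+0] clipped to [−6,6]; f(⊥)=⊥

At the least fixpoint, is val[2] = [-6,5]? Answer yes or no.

Iteration log — 16 steps:
  step 1. node 0  ⊔preds=[-6,1]  new=[-6,1]  old=⊥  +wl: 
  step 2. node 1  ⊔preds=[-6,1]  new=[-6,3]  old=⊥  +wl: 
  step 3. node 2  ⊔preds=[-6,3]  new=[-6,2]  old=[-6,1]  +wl: 0,1
  step 4. node 3  ⊔preds=[-6,3]  new=[-6,3]  old=⊥  +wl: 2
  step 5. node 0  ⊔preds=[-6,3]  new=[-6,3]  old=[-6,1]  +wl: 3
  step 6. node 1  ⊔preds=[-6,3]  new=[-6,5]  old=[-6,3]  +wl: 
  step 7. node 2  ⊔preds=[-6,5]  new=[-6,4]  old=[-6,2]  +wl: 0,1
  step 8. node 3  ⊔preds=[-6,5]  new=[-6,5]  old=[-6,3]  +wl: 2
  step 9. node 0  ⊔preds=[-6,5]  new=[-6,5]  old=[-6,3]  +wl: 3
  step 10. node 1  ⊔preds=[-6,5]  new=[-6,6]  old=[-6,5]  +wl: 
  step 11. node 2  ⊔preds=[-6,6]  new=[-6,5]  old=[-6,4]  +wl: 0,1
  step 12. node 3  ⊔preds=[-6,6]  new=[-6,6]  old=[-6,5]  +wl: 2
  step 13. node 0  ⊔preds=[-6,6]  new=[-6,6]  old=[-6,5]  +wl: 3
  step 14. node 1  ⊔preds=[-6,6]  new=[-6,6]  stable
  step 15. node 2  ⊔preds=[-6,6]  new=[-6,5]  stable
  step 16. node 3  ⊔preds=[-6,6]  new=[-6,6]  stable

Least fixpoint reached:
  node 0: [-6,6]
  node 1: [-6,6]
  node 2: [-6,5]
  node 3: [-6,6]

yes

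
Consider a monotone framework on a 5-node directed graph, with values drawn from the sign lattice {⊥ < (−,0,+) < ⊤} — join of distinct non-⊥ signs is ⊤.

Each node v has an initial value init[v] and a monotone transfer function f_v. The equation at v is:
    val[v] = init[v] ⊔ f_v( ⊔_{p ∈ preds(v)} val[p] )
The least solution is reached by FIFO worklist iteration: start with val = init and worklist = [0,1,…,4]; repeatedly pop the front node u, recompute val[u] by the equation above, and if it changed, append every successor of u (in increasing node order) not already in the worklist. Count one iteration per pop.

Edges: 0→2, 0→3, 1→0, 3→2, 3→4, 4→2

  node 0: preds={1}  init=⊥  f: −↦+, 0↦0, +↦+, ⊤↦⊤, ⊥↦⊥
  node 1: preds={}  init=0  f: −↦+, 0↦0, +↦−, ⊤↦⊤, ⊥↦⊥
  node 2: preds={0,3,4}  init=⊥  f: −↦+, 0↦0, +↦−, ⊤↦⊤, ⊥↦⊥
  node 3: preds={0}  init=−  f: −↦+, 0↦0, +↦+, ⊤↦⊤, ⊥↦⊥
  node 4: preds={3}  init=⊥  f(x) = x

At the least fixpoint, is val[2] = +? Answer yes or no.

Worklist (6 pops):
  #1 pop 0: in=0 → 0 (was ⊥); enqueue []
  #2 pop 1: in=⊥ → 0 (no change)
  #3 pop 2: in=⊤ → ⊤ (was ⊥); enqueue []
  #4 pop 3: in=0 → ⊤ (was −); enqueue [2]
  #5 pop 4: in=⊤ → ⊤ (was ⊥); enqueue []
  #6 pop 2: in=⊤ → ⊤ (no change)

Fixpoint:
  val[0] = 0
  val[1] = 0
  val[2] = ⊤
  val[3] = ⊤
  val[4] = ⊤

no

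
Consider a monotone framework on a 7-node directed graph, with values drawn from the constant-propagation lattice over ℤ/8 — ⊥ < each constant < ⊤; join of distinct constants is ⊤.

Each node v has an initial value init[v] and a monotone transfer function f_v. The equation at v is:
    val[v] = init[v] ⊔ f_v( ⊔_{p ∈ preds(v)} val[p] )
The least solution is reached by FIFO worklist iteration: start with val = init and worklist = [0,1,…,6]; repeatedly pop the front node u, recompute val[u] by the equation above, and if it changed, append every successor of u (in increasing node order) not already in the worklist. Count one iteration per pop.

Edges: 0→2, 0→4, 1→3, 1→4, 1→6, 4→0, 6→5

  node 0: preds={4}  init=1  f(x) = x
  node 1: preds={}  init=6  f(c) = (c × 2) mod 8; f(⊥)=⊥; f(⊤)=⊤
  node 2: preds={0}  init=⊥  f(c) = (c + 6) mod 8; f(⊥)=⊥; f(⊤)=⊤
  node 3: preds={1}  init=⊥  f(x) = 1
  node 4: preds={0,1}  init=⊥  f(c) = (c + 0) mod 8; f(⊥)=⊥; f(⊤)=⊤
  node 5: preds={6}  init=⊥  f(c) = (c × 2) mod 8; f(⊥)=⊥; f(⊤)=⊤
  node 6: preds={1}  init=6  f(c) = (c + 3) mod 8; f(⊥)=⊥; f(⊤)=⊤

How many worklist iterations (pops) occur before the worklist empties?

11

Worklist (11 pops):
  #1 pop 0: in=⊥ → 1 (no change)
  #2 pop 1: in=⊥ → 6 (no change)
  #3 pop 2: in=1 → 7 (was ⊥); enqueue []
  #4 pop 3: in=6 → 1 (was ⊥); enqueue []
  #5 pop 4: in=⊤ → ⊤ (was ⊥); enqueue [0]
  #6 pop 5: in=6 → 4 (was ⊥); enqueue []
  #7 pop 6: in=6 → ⊤ (was 6); enqueue [5]
  #8 pop 0: in=⊤ → ⊤ (was 1); enqueue [2,4]
  #9 pop 5: in=⊤ → ⊤ (was 4); enqueue []
  #10 pop 2: in=⊤ → ⊤ (was 7); enqueue []
  #11 pop 4: in=⊤ → ⊤ (no change)

Fixpoint:
  val[0] = ⊤
  val[1] = 6
  val[2] = ⊤
  val[3] = 1
  val[4] = ⊤
  val[5] = ⊤
  val[6] = ⊤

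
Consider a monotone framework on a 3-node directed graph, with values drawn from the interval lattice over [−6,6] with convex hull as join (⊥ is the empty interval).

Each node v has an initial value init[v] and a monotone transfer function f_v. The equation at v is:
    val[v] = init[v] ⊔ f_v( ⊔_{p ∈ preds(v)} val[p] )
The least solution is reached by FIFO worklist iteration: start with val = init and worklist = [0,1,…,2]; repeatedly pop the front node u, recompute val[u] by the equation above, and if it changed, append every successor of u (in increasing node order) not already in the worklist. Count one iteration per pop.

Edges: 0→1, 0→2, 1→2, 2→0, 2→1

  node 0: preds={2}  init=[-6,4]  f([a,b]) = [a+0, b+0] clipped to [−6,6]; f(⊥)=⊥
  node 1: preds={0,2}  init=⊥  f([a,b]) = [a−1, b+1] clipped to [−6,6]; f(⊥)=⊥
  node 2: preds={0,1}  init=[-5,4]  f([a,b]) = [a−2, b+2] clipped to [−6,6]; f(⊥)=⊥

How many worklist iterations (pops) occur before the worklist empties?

6

Iteration log — 6 steps:
  step 1. node 0  ⊔preds=[-5,4]  new=[-6,4]  stable
  step 2. node 1  ⊔preds=[-6,4]  new=[-6,5]  old=⊥  +wl: 
  step 3. node 2  ⊔preds=[-6,5]  new=[-6,6]  old=[-5,4]  +wl: 0,1
  step 4. node 0  ⊔preds=[-6,6]  new=[-6,6]  old=[-6,4]  +wl: 2
  step 5. node 1  ⊔preds=[-6,6]  new=[-6,6]  old=[-6,5]  +wl: 
  step 6. node 2  ⊔preds=[-6,6]  new=[-6,6]  stable

Least fixpoint reached:
  node 0: [-6,6]
  node 1: [-6,6]
  node 2: [-6,6]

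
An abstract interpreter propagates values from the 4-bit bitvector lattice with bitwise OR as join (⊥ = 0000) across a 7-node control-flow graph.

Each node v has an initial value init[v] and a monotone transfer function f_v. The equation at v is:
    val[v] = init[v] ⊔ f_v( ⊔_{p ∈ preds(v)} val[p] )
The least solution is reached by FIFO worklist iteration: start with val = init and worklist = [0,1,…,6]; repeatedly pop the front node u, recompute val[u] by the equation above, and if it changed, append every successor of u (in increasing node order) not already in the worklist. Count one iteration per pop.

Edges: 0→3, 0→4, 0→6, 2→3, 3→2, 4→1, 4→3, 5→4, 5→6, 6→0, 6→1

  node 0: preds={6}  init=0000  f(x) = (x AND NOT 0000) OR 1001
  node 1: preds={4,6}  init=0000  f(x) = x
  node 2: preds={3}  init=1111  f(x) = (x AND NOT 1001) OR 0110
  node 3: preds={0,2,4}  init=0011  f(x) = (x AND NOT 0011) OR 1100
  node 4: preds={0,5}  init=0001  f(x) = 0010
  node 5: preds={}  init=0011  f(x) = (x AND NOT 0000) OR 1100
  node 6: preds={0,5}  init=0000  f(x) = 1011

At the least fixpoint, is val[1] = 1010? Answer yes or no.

Iteration log — 15 steps:
  step 1. node 0  ⊔preds=0000  new=1001  old=0000  +wl: 
  step 2. node 1  ⊔preds=0001  new=0001  old=0000  +wl: 
  step 3. node 2  ⊔preds=0011  new=1111  stable
  step 4. node 3  ⊔preds=1111  new=1111  old=0011  +wl: 2
  step 5. node 4  ⊔preds=1011  new=0011  old=0001  +wl: 1,3
  step 6. node 5  ⊔preds=0000  new=1111  old=0011  +wl: 4
  step 7. node 6  ⊔preds=1111  new=1011  old=0000  +wl: 0
  step 8. node 2  ⊔preds=1111  new=1111  stable
  step 9. node 1  ⊔preds=1011  new=1011  old=0001  +wl: 
  step 10. node 3  ⊔preds=1111  new=1111  stable
  step 11. node 4  ⊔preds=1111  new=0011  stable
  step 12. node 0  ⊔preds=1011  new=1011  old=1001  +wl: 3,4,6
  step 13. node 3  ⊔preds=1111  new=1111  stable
  step 14. node 4  ⊔preds=1111  new=0011  stable
  step 15. node 6  ⊔preds=1111  new=1011  stable

Least fixpoint reached:
  node 0: 1011
  node 1: 1011
  node 2: 1111
  node 3: 1111
  node 4: 0011
  node 5: 1111
  node 6: 1011

no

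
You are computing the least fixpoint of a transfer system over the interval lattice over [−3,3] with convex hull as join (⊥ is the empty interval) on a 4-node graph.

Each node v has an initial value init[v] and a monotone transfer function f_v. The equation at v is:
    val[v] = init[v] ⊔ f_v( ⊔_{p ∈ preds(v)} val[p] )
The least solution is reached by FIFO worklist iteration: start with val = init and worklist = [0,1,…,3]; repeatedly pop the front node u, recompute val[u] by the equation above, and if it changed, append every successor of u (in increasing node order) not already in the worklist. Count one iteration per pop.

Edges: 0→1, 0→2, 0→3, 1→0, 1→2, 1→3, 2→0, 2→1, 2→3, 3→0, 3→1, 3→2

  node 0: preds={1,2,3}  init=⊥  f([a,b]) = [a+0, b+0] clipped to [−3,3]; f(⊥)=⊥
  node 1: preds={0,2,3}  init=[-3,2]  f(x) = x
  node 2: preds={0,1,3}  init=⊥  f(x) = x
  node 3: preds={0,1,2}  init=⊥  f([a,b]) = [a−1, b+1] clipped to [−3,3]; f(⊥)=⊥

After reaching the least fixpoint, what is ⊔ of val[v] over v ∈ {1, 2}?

Worklist (10 pops):
  #1 pop 0: in=[-3,2] → [-3,2] (was ⊥); enqueue []
  #2 pop 1: in=[-3,2] → [-3,2] (no change)
  #3 pop 2: in=[-3,2] → [-3,2] (was ⊥); enqueue [0,1]
  #4 pop 3: in=[-3,2] → [-3,3] (was ⊥); enqueue [2]
  #5 pop 0: in=[-3,3] → [-3,3] (was [-3,2]); enqueue [3]
  #6 pop 1: in=[-3,3] → [-3,3] (was [-3,2]); enqueue [0]
  #7 pop 2: in=[-3,3] → [-3,3] (was [-3,2]); enqueue [1]
  #8 pop 3: in=[-3,3] → [-3,3] (no change)
  #9 pop 0: in=[-3,3] → [-3,3] (no change)
  #10 pop 1: in=[-3,3] → [-3,3] (no change)

Fixpoint:
  val[0] = [-3,3]
  val[1] = [-3,3]
  val[2] = [-3,3]
  val[3] = [-3,3]

[-3,3]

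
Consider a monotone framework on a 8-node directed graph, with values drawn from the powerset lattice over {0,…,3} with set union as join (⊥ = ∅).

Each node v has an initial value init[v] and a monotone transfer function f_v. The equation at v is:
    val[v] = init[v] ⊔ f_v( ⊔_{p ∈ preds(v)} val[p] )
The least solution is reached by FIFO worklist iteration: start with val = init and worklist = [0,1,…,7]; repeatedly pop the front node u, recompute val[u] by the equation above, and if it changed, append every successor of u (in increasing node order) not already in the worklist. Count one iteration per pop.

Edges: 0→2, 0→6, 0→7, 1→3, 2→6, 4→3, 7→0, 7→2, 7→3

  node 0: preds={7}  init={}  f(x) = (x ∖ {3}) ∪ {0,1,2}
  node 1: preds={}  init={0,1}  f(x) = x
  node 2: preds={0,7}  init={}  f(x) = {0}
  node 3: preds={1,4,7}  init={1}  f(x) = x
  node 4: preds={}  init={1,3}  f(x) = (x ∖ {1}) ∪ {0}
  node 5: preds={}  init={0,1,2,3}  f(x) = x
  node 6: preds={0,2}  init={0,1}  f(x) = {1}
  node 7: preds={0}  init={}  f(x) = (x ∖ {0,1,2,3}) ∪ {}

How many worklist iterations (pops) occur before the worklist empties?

Iteration log — 9 steps:
  step 1. node 0  ⊔preds={}  new={0,1,2}  old={}  +wl: 
  step 2. node 1  ⊔preds={}  new={0,1}  stable
  step 3. node 2  ⊔preds={0,1,2}  new={0}  old={}  +wl: 
  step 4. node 3  ⊔preds={0,1,3}  new={0,1,3}  old={1}  +wl: 
  step 5. node 4  ⊔preds={}  new={0,1,3}  old={1,3}  +wl: 3
  step 6. node 5  ⊔preds={}  new={0,1,2,3}  stable
  step 7. node 6  ⊔preds={0,1,2}  new={0,1}  stable
  step 8. node 7  ⊔preds={0,1,2}  new={}  stable
  step 9. node 3  ⊔preds={0,1,3}  new={0,1,3}  stable

Least fixpoint reached:
  node 0: {0,1,2}
  node 1: {0,1}
  node 2: {0}
  node 3: {0,1,3}
  node 4: {0,1,3}
  node 5: {0,1,2,3}
  node 6: {0,1}
  node 7: {}

9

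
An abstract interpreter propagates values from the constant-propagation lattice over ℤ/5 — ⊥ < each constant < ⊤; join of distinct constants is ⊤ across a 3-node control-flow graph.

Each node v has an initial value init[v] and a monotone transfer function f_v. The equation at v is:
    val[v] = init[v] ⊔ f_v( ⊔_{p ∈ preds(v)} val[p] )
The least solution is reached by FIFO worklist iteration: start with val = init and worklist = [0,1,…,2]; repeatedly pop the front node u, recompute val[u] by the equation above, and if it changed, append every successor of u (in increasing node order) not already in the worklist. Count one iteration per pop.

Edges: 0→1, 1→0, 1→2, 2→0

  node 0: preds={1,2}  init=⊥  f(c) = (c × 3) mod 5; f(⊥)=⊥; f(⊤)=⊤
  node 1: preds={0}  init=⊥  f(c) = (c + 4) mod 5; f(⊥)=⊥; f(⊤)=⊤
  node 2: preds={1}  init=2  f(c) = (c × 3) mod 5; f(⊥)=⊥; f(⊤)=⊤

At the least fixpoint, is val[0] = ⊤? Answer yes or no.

yes

Trace (7 dequeues):
  [1] u=0 | in 2 | out 1 | prev ⊥ | push {}
  [2] u=1 | in 1 | out 0 | prev ⊥ | push {0}
  [3] u=2 | in 0 | out ⊤ | prev 2 | push {}
  [4] u=0 | in ⊤ | out ⊤ | prev 1 | push {1}
  [5] u=1 | in ⊤ | out ⊤ | prev 0 | push {0,2}
  [6] u=0 | in ⊤ | out ⊤ | ==
  [7] u=2 | in ⊤ | out ⊤ | ==

Converged values:
  [0] ⊤
  [1] ⊤
  [2] ⊤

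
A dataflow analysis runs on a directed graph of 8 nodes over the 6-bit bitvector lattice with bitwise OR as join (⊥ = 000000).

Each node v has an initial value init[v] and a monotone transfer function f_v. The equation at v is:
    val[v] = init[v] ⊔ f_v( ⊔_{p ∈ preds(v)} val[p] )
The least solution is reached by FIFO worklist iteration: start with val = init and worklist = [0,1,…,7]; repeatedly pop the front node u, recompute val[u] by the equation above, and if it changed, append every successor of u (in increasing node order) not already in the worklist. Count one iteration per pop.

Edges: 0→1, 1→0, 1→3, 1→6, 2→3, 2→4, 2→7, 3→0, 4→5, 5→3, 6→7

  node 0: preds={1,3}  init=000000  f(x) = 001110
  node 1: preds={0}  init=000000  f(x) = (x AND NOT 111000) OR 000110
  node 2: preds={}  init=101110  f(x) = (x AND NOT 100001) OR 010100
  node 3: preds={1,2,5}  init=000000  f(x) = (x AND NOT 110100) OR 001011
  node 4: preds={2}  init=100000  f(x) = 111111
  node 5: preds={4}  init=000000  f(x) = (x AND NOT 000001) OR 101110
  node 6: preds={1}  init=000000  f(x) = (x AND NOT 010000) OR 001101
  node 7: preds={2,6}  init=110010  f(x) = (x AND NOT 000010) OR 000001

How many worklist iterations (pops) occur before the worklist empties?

10

Worklist (10 pops):
  #1 pop 0: in=000000 → 001110 (was 000000); enqueue []
  #2 pop 1: in=001110 → 000110 (was 000000); enqueue [0]
  #3 pop 2: in=000000 → 111110 (was 101110); enqueue []
  #4 pop 3: in=111110 → 001011 (was 000000); enqueue []
  #5 pop 4: in=111110 → 111111 (was 100000); enqueue []
  #6 pop 5: in=111111 → 111110 (was 000000); enqueue [3]
  #7 pop 6: in=000110 → 001111 (was 000000); enqueue []
  #8 pop 7: in=111111 → 111111 (was 110010); enqueue []
  #9 pop 0: in=001111 → 001110 (no change)
  #10 pop 3: in=111110 → 001011 (no change)

Fixpoint:
  val[0] = 001110
  val[1] = 000110
  val[2] = 111110
  val[3] = 001011
  val[4] = 111111
  val[5] = 111110
  val[6] = 001111
  val[7] = 111111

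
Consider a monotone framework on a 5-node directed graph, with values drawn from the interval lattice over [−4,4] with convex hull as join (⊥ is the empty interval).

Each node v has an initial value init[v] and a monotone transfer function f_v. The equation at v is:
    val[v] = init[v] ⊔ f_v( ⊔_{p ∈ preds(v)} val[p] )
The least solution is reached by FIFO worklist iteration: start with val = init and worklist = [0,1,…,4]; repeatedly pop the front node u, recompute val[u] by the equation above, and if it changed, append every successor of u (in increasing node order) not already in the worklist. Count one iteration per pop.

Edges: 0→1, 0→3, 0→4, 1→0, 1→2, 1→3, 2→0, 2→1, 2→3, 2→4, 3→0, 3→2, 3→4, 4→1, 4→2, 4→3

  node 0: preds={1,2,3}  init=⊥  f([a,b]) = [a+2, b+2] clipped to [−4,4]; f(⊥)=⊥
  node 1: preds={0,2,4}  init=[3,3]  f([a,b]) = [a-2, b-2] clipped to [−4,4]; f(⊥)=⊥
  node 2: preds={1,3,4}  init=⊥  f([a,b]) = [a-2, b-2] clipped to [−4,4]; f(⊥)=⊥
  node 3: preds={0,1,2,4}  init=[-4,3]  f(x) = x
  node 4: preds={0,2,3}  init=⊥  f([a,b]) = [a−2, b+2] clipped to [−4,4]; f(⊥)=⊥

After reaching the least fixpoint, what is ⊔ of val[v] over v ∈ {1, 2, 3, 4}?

[-4,4]

Trace (12 dequeues):
  [1] u=0 | in [-4,3] | out [-2,4] | prev ⊥ | push {}
  [2] u=1 | in [-2,4] | out [-4,3] | prev [3,3] | push {0}
  [3] u=2 | in [-4,3] | out [-4,1] | prev ⊥ | push {1}
  [4] u=3 | in [-4,4] | out [-4,4] | prev [-4,3] | push {2}
  [5] u=4 | in [-4,4] | out [-4,4] | prev ⊥ | push {3}
  [6] u=0 | in [-4,4] | out [-2,4] | ==
  [7] u=1 | in [-4,4] | out [-4,3] | ==
  [8] u=2 | in [-4,4] | out [-4,2] | prev [-4,1] | push {0,1,4}
  [9] u=3 | in [-4,4] | out [-4,4] | ==
  [10] u=0 | in [-4,4] | out [-2,4] | ==
  [11] u=1 | in [-4,4] | out [-4,3] | ==
  [12] u=4 | in [-4,4] | out [-4,4] | ==

Converged values:
  [0] [-2,4]
  [1] [-4,3]
  [2] [-4,2]
  [3] [-4,4]
  [4] [-4,4]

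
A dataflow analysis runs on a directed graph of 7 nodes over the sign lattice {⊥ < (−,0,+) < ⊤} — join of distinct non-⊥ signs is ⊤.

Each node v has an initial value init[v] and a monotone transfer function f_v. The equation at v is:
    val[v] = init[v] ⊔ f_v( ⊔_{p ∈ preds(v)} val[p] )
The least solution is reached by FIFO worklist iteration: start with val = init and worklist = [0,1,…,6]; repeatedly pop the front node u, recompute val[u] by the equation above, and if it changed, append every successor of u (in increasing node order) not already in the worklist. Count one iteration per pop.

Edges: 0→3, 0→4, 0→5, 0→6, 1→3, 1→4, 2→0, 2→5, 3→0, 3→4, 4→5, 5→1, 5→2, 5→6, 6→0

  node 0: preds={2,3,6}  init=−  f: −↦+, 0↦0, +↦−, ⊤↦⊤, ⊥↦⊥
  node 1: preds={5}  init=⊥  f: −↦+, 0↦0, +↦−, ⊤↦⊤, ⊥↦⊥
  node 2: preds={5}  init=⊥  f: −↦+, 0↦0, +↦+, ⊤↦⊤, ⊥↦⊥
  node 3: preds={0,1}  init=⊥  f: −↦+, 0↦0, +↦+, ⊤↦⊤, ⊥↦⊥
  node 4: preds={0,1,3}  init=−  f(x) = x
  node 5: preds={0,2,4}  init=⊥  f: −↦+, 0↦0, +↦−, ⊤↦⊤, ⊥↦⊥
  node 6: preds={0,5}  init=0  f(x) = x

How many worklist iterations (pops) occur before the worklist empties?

Iteration log — 14 steps:
  step 1. node 0  ⊔preds=0  new=⊤  old=−  +wl: 
  step 2. node 1  ⊔preds=⊥  new=⊥  stable
  step 3. node 2  ⊔preds=⊥  new=⊥  stable
  step 4. node 3  ⊔preds=⊤  new=⊤  old=⊥  +wl: 0
  step 5. node 4  ⊔preds=⊤  new=⊤  old=−  +wl: 
  step 6. node 5  ⊔preds=⊤  new=⊤  old=⊥  +wl: 1,2
  step 7. node 6  ⊔preds=⊤  new=⊤  old=0  +wl: 
  step 8. node 0  ⊔preds=⊤  new=⊤  stable
  step 9. node 1  ⊔preds=⊤  new=⊤  old=⊥  +wl: 3,4
  step 10. node 2  ⊔preds=⊤  new=⊤  old=⊥  +wl: 0,5
  step 11. node 3  ⊔preds=⊤  new=⊤  stable
  step 12. node 4  ⊔preds=⊤  new=⊤  stable
  step 13. node 0  ⊔preds=⊤  new=⊤  stable
  step 14. node 5  ⊔preds=⊤  new=⊤  stable

Least fixpoint reached:
  node 0: ⊤
  node 1: ⊤
  node 2: ⊤
  node 3: ⊤
  node 4: ⊤
  node 5: ⊤
  node 6: ⊤

14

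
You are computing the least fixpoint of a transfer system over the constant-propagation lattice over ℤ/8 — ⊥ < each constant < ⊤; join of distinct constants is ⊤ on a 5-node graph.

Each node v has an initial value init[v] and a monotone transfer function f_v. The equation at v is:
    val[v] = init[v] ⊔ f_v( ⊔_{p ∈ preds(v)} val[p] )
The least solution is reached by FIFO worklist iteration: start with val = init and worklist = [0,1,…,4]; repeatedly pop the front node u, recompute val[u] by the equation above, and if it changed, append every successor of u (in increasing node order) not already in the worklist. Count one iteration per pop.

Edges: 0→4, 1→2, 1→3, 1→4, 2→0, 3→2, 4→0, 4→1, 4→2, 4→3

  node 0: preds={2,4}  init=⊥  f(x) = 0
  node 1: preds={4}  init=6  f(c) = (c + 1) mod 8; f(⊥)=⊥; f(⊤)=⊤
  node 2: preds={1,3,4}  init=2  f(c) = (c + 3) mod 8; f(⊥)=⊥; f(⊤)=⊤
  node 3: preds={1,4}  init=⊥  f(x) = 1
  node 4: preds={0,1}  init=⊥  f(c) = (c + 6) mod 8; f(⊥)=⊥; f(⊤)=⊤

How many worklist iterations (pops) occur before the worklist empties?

11

Worklist (11 pops):
  #1 pop 0: in=2 → 0 (was ⊥); enqueue []
  #2 pop 1: in=⊥ → 6 (no change)
  #3 pop 2: in=6 → ⊤ (was 2); enqueue [0]
  #4 pop 3: in=6 → 1 (was ⊥); enqueue [2]
  #5 pop 4: in=⊤ → ⊤ (was ⊥); enqueue [1,3]
  #6 pop 0: in=⊤ → 0 (no change)
  #7 pop 2: in=⊤ → ⊤ (no change)
  #8 pop 1: in=⊤ → ⊤ (was 6); enqueue [2,4]
  #9 pop 3: in=⊤ → 1 (no change)
  #10 pop 2: in=⊤ → ⊤ (no change)
  #11 pop 4: in=⊤ → ⊤ (no change)

Fixpoint:
  val[0] = 0
  val[1] = ⊤
  val[2] = ⊤
  val[3] = 1
  val[4] = ⊤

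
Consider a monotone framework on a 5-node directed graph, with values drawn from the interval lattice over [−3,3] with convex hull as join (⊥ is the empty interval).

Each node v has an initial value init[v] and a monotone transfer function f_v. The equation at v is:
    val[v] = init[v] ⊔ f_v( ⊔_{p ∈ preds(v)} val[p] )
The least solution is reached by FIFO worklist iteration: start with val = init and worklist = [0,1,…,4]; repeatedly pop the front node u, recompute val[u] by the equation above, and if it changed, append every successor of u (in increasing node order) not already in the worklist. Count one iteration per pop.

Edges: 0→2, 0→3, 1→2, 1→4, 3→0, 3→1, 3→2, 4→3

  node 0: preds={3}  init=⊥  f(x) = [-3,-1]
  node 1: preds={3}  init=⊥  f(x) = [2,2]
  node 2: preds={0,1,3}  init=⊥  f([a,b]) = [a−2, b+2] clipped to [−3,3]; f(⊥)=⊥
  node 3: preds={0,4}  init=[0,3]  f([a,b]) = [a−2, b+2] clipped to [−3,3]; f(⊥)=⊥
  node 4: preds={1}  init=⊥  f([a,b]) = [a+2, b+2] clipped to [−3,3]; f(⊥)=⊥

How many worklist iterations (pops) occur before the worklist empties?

9

Trace (9 dequeues):
  [1] u=0 | in [0,3] | out [-3,-1] | prev ⊥ | push {}
  [2] u=1 | in [0,3] | out [2,2] | prev ⊥ | push {}
  [3] u=2 | in [-3,3] | out [-3,3] | prev ⊥ | push {}
  [4] u=3 | in [-3,-1] | out [-3,3] | prev [0,3] | push {0,1,2}
  [5] u=4 | in [2,2] | out [3,3] | prev ⊥ | push {3}
  [6] u=0 | in [-3,3] | out [-3,-1] | ==
  [7] u=1 | in [-3,3] | out [2,2] | ==
  [8] u=2 | in [-3,3] | out [-3,3] | ==
  [9] u=3 | in [-3,3] | out [-3,3] | ==

Converged values:
  [0] [-3,-1]
  [1] [2,2]
  [2] [-3,3]
  [3] [-3,3]
  [4] [3,3]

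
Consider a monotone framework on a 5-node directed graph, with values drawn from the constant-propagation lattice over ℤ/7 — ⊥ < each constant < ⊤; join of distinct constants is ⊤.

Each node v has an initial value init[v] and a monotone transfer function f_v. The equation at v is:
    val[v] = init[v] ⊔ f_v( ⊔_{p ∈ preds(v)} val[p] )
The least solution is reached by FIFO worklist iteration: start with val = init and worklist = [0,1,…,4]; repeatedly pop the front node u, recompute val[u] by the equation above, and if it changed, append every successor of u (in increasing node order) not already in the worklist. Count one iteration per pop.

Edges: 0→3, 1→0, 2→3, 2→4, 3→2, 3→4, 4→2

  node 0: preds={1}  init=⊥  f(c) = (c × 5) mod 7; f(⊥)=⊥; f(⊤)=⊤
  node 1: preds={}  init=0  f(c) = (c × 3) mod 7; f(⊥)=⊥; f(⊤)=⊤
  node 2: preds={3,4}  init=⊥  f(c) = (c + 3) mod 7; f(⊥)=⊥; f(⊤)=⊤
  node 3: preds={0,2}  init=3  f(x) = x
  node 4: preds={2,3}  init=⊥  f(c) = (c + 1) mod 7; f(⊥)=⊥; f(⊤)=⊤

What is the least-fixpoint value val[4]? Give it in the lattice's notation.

Iteration log — 8 steps:
  step 1. node 0  ⊔preds=0  new=0  old=⊥  +wl: 
  step 2. node 1  ⊔preds=⊥  new=0  stable
  step 3. node 2  ⊔preds=3  new=6  old=⊥  +wl: 
  step 4. node 3  ⊔preds=⊤  new=⊤  old=3  +wl: 2
  step 5. node 4  ⊔preds=⊤  new=⊤  old=⊥  +wl: 
  step 6. node 2  ⊔preds=⊤  new=⊤  old=6  +wl: 3,4
  step 7. node 3  ⊔preds=⊤  new=⊤  stable
  step 8. node 4  ⊔preds=⊤  new=⊤  stable

Least fixpoint reached:
  node 0: 0
  node 1: 0
  node 2: ⊤
  node 3: ⊤
  node 4: ⊤

⊤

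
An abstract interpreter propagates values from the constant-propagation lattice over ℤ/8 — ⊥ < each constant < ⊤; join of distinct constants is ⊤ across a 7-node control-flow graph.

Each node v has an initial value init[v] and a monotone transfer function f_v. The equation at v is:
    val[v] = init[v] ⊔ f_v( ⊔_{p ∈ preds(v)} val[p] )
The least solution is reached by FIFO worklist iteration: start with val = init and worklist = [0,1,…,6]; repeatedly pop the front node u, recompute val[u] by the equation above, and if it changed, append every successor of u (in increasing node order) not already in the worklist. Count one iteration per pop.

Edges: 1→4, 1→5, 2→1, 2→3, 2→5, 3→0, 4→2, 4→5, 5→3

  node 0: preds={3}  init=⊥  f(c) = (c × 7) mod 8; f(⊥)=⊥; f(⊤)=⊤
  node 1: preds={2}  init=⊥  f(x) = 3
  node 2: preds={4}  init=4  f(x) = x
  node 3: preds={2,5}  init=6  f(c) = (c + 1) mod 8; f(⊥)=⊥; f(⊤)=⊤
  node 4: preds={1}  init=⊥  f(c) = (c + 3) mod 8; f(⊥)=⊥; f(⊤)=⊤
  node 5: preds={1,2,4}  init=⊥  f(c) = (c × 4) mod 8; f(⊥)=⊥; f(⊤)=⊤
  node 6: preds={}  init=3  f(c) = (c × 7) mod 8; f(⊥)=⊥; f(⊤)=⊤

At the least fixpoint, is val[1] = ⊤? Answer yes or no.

Iteration log — 12 steps:
  step 1. node 0  ⊔preds=6  new=2  old=⊥  +wl: 
  step 2. node 1  ⊔preds=4  new=3  old=⊥  +wl: 
  step 3. node 2  ⊔preds=⊥  new=4  stable
  step 4. node 3  ⊔preds=4  new=⊤  old=6  +wl: 0
  step 5. node 4  ⊔preds=3  new=6  old=⊥  +wl: 2
  step 6. node 5  ⊔preds=⊤  new=⊤  old=⊥  +wl: 3
  step 7. node 6  ⊔preds=⊥  new=3  stable
  step 8. node 0  ⊔preds=⊤  new=⊤  old=2  +wl: 
  step 9. node 2  ⊔preds=6  new=⊤  old=4  +wl: 1,5
  step 10. node 3  ⊔preds=⊤  new=⊤  stable
  step 11. node 1  ⊔preds=⊤  new=3  stable
  step 12. node 5  ⊔preds=⊤  new=⊤  stable

Least fixpoint reached:
  node 0: ⊤
  node 1: 3
  node 2: ⊤
  node 3: ⊤
  node 4: 6
  node 5: ⊤
  node 6: 3

no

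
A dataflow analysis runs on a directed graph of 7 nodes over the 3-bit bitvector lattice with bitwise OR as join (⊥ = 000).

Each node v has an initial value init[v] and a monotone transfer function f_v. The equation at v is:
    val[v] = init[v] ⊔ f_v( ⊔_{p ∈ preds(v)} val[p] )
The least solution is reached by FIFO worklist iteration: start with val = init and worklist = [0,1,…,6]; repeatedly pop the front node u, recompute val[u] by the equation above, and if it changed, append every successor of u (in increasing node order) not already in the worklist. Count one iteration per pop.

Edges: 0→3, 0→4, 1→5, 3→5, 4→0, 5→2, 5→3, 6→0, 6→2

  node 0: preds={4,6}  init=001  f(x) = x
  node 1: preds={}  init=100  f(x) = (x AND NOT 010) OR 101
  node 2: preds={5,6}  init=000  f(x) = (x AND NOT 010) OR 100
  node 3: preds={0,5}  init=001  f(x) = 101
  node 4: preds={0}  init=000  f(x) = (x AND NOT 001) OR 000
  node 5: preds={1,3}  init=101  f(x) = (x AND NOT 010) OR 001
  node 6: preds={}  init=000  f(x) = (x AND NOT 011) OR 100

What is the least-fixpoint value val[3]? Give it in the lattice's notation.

Iteration log — 12 steps:
  step 1. node 0  ⊔preds=000  new=001  stable
  step 2. node 1  ⊔preds=000  new=101  old=100  +wl: 
  step 3. node 2  ⊔preds=101  new=101  old=000  +wl: 
  step 4. node 3  ⊔preds=101  new=101  old=001  +wl: 
  step 5. node 4  ⊔preds=001  new=000  stable
  step 6. node 5  ⊔preds=101  new=101  stable
  step 7. node 6  ⊔preds=000  new=100  old=000  +wl: 0,2
  step 8. node 0  ⊔preds=100  new=101  old=001  +wl: 3,4
  step 9. node 2  ⊔preds=101  new=101  stable
  step 10. node 3  ⊔preds=101  new=101  stable
  step 11. node 4  ⊔preds=101  new=100  old=000  +wl: 0
  step 12. node 0  ⊔preds=100  new=101  stable

Least fixpoint reached:
  node 0: 101
  node 1: 101
  node 2: 101
  node 3: 101
  node 4: 100
  node 5: 101
  node 6: 100

101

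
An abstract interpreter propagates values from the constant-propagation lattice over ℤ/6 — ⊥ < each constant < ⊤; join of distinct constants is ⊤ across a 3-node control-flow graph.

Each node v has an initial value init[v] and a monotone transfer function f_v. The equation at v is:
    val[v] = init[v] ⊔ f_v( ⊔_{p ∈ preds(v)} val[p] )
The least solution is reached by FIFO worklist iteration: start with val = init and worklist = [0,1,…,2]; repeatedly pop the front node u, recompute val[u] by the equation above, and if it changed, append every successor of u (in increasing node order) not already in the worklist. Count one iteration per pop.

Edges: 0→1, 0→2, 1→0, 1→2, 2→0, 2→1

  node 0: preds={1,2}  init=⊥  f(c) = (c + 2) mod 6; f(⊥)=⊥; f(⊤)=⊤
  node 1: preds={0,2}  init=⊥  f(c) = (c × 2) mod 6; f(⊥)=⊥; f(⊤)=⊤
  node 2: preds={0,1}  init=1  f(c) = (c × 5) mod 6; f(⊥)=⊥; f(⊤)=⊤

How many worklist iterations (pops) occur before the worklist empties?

Iteration log — 6 steps:
  step 1. node 0  ⊔preds=1  new=3  old=⊥  +wl: 
  step 2. node 1  ⊔preds=⊤  new=⊤  old=⊥  +wl: 0
  step 3. node 2  ⊔preds=⊤  new=⊤  old=1  +wl: 1
  step 4. node 0  ⊔preds=⊤  new=⊤  old=3  +wl: 2
  step 5. node 1  ⊔preds=⊤  new=⊤  stable
  step 6. node 2  ⊔preds=⊤  new=⊤  stable

Least fixpoint reached:
  node 0: ⊤
  node 1: ⊤
  node 2: ⊤

6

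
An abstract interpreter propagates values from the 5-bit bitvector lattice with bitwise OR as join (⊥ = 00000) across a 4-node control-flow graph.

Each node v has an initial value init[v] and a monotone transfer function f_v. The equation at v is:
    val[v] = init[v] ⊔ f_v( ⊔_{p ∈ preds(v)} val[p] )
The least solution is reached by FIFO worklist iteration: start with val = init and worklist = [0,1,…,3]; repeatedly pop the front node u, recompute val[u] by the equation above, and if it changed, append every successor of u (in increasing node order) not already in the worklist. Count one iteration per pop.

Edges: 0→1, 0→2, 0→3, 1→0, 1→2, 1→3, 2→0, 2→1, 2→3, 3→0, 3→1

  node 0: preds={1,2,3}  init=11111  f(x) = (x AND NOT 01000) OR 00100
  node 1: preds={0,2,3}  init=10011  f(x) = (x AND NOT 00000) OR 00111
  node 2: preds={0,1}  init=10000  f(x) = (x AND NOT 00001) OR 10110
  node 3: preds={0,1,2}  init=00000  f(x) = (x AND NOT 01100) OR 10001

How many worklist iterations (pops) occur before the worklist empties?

Iteration log — 6 steps:
  step 1. node 0  ⊔preds=10011  new=11111  stable
  step 2. node 1  ⊔preds=11111  new=11111  old=10011  +wl: 0
  step 3. node 2  ⊔preds=11111  new=11110  old=10000  +wl: 1
  step 4. node 3  ⊔preds=11111  new=10011  old=00000  +wl: 
  step 5. node 0  ⊔preds=11111  new=11111  stable
  step 6. node 1  ⊔preds=11111  new=11111  stable

Least fixpoint reached:
  node 0: 11111
  node 1: 11111
  node 2: 11110
  node 3: 10011

6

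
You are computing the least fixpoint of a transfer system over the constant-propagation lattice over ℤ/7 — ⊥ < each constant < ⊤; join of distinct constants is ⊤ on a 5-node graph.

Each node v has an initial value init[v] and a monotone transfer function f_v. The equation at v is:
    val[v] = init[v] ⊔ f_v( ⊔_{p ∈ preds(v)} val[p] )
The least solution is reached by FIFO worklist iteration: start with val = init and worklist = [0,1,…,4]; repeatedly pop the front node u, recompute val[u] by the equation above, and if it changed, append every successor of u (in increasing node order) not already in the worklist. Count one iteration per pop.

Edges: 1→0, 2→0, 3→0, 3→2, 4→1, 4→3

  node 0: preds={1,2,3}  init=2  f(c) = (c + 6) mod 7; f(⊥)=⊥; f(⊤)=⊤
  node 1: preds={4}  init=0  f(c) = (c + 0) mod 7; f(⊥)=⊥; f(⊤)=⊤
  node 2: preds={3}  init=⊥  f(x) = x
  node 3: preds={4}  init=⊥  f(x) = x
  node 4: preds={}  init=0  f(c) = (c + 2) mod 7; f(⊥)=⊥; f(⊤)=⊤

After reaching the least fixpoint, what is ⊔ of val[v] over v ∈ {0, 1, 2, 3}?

⊤

Trace (8 dequeues):
  [1] u=0 | in 0 | out ⊤ | prev 2 | push {}
  [2] u=1 | in 0 | out 0 | ==
  [3] u=2 | in ⊥ | out ⊥ | ==
  [4] u=3 | in 0 | out 0 | prev ⊥ | push {0,2}
  [5] u=4 | in ⊥ | out 0 | ==
  [6] u=0 | in 0 | out ⊤ | ==
  [7] u=2 | in 0 | out 0 | prev ⊥ | push {0}
  [8] u=0 | in 0 | out ⊤ | ==

Converged values:
  [0] ⊤
  [1] 0
  [2] 0
  [3] 0
  [4] 0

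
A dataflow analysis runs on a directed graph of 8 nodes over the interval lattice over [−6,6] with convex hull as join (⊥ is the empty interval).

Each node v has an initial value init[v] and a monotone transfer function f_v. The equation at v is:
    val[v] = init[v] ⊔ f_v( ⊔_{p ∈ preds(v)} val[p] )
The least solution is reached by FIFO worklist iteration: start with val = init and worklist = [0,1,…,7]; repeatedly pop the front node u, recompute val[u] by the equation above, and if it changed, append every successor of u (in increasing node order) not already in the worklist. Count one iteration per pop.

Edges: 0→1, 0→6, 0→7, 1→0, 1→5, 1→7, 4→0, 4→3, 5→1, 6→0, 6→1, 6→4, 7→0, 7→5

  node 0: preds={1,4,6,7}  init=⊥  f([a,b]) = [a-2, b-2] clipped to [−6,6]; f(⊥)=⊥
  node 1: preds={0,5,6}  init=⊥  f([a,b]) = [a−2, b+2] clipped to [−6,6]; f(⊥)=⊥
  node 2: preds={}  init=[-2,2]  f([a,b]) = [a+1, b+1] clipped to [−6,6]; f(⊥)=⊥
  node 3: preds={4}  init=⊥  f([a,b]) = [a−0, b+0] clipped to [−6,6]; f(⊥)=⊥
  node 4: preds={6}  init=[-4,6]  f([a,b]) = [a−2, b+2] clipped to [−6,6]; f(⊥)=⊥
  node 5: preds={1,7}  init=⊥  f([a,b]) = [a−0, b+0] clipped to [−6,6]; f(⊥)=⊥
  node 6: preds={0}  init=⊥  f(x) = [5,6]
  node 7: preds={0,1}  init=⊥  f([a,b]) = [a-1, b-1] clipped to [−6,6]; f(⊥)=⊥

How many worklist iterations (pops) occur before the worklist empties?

12

Worklist (12 pops):
  #1 pop 0: in=[-4,6] → [-6,4] (was ⊥); enqueue []
  #2 pop 1: in=[-6,4] → [-6,6] (was ⊥); enqueue [0]
  #3 pop 2: in=⊥ → [-2,2] (no change)
  #4 pop 3: in=[-4,6] → [-4,6] (was ⊥); enqueue []
  #5 pop 4: in=⊥ → [-4,6] (no change)
  #6 pop 5: in=[-6,6] → [-6,6] (was ⊥); enqueue [1]
  #7 pop 6: in=[-6,4] → [5,6] (was ⊥); enqueue [4]
  #8 pop 7: in=[-6,6] → [-6,5] (was ⊥); enqueue [5]
  #9 pop 0: in=[-6,6] → [-6,4] (no change)
  #10 pop 1: in=[-6,6] → [-6,6] (no change)
  #11 pop 4: in=[5,6] → [-4,6] (no change)
  #12 pop 5: in=[-6,6] → [-6,6] (no change)

Fixpoint:
  val[0] = [-6,4]
  val[1] = [-6,6]
  val[2] = [-2,2]
  val[3] = [-4,6]
  val[4] = [-4,6]
  val[5] = [-6,6]
  val[6] = [5,6]
  val[7] = [-6,5]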